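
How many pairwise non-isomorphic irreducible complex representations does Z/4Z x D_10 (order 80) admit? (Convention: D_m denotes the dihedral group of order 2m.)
32

Working: The number of irreducible complex representations of a finite group equals its number of conjugacy classes. For a direct product, #classes(G x H) = #classes(G) * #classes(H). Z/4Z has 4 classes (abelian), D_10 has 8 classes, so 4 * 8 = 32, so Z/4Z x D_10 (order 80) has exactly 32 irreducible complex representations.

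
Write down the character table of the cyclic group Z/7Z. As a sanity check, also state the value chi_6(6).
Character table of Z/7Z (irreps indexed chi_0,...,chi_6 with chi_k(m) = zeta_7^(k*m), zeta_7 = exp(2*pi*i/7)):
  irrep \ class  {0} (size 1)  {1} (size 1)    {2} (size 1)    {3} (size 1)    {4} (size 1)    {5} (size 1)    {6} (size 1)  
  chi_0          1             1               1               1               1               1               1             
  chi_1          1             exp(2*I*pi/7)   exp(4*I*pi/7)   exp(6*I*pi/7)   exp(-6*I*pi/7)  exp(-4*I*pi/7)  exp(-2*I*pi/7)
  chi_2          1             exp(4*I*pi/7)   exp(-6*I*pi/7)  exp(-2*I*pi/7)  exp(2*I*pi/7)   exp(6*I*pi/7)   exp(-4*I*pi/7)
  chi_3          1             exp(6*I*pi/7)   exp(-2*I*pi/7)  exp(4*I*pi/7)   exp(-4*I*pi/7)  exp(2*I*pi/7)   exp(-6*I*pi/7)
  chi_4          1             exp(-6*I*pi/7)  exp(2*I*pi/7)   exp(-4*I*pi/7)  exp(4*I*pi/7)   exp(-2*I*pi/7)  exp(6*I*pi/7) 
  chi_5          1             exp(-4*I*pi/7)  exp(6*I*pi/7)   exp(2*I*pi/7)   exp(-2*I*pi/7)  exp(-6*I*pi/7)  exp(4*I*pi/7) 
  chi_6          1             exp(-2*I*pi/7)  exp(-4*I*pi/7)  exp(-6*I*pi/7)  exp(6*I*pi/7)   exp(4*I*pi/7)   exp(2*I*pi/7) 

Spot check: chi_6(6) = zeta_7^(6*6) = zeta_7^36 = exp(2*I*pi/7).

Argument: Z/7Z is abelian, so all 7 irreducible complex representations are 1-dimensional. They are given by chi_k(m) = zeta_7^(k*m) for k = 0,...,6. Row orthogonality: sum_m chi_k(m) conj(chi_l(m)) = 7 * [k = l].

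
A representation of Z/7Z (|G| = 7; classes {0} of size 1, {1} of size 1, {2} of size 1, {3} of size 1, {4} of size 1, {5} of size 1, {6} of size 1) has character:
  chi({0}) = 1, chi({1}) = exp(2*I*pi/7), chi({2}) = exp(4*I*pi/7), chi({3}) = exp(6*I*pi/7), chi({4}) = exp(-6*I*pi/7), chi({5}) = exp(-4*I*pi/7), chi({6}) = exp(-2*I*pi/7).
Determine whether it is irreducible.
Irreducible: <chi, chi> = 1.

<chi, chi> = (1/|G|) sum_C |C| * |chi(C)|^2 = (1/7)[1*|1|^2 + 1*|exp(2*I*pi/7)|^2 + 1*|exp(4*I*pi/7)|^2 + 1*|exp(6*I*pi/7)|^2 + 1*|exp(-6*I*pi/7)|^2 + 1*|exp(-4*I*pi/7)|^2 + 1*|exp(-2*I*pi/7)|^2]
  = (1/7)[(1) + (1) + (1) + (1) + (1) + (1) + (1)] = 7/7 = 1.
(Exp terms are combined using exp(i*s)*conj(exp(i*t)) = exp(i*(s-t)), and sums of them are collapsed using the identity that for every m > 1 the m distinct m-th roots of unity sum to 0, e.g. 1 + exp(2*I*pi/3) + exp(-2*I*pi/3) = 0.)
A character is irreducible iff <chi, chi> = 1, so this representation is irreducible.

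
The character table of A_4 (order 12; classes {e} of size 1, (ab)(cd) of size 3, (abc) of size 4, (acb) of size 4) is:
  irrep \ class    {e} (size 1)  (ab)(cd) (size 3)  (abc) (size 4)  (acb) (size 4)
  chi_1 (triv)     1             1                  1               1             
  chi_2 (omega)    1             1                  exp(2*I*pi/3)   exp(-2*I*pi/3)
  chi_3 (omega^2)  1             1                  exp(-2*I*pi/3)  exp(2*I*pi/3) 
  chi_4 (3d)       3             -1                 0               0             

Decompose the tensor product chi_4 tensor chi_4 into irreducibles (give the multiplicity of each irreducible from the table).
chi_4 tensor chi_4 = chi_1 + chi_2 + chi_3 + 2*chi_4 (all other irreducibles have multiplicity 0).

The character of a tensor product is the pointwise product (chi_4 * chi_4)(C) = chi_4(C) * chi_4(C):
  {e}: (3)*(3), (ab)(cd): (-1)*(-1), (abc): (0)*(0), (acb): (0)*(0)
so (chi_4 * chi_4) takes values
  {e} -> 9, (ab)(cd) -> 1, (abc) -> 0, (acb) -> 0.
Now take the inner product of this character with each irreducible chi from the table, <chi_4*chi_4, chi> = (1/12) sum_C |C| (chi_4*chi_4)(C) conj(chi(C)):
  <chi_4*chi_4, chi_1> = (1/12)[1*(9)*conj(1) + 3*(1)*conj(1) + 4*(0)*conj(1) + 4*(0)*conj(1)]
      = (1/12)[(9) + (3) + (0) + (0)] = 12/12 = 1
  <chi_4*chi_4, chi_2> = (1/12)[1*(9)*conj(1) + 3*(1)*conj(1) + 4*(0)*conj(exp(2*I*pi/3)) + 4*(0)*conj(exp(-2*I*pi/3))]
      = (1/12)[(9) + (3) + (0) + (0)] = 12/12 = 1
  <chi_4*chi_4, chi_3> = (1/12)[1*(9)*conj(1) + 3*(1)*conj(1) + 4*(0)*conj(exp(-2*I*pi/3)) + 4*(0)*conj(exp(2*I*pi/3))]
      = (1/12)[(9) + (3) + (0) + (0)] = 12/12 = 1
  <chi_4*chi_4, chi_4> = (1/12)[1*(9)*conj(3) + 3*(1)*conj(-1) + 4*(0)*conj(0) + 4*(0)*conj(0)]
      = (1/12)[(27) + (-3) + (0) + (0)] = 24/12 = 2
(Exp terms are combined using exp(i*s)*conj(exp(i*t)) = exp(i*(s-t)), and sums of them are collapsed using the identity that for every m > 1 the m distinct m-th roots of unity sum to 0, e.g. 1 + exp(2*I*pi/3) + exp(-2*I*pi/3) = 0.)
Hence the multiplicities are chi_1: 1, chi_2: 1, chi_3: 1, chi_4: 2. Dimension check: dim(chi_4)*dim(chi_4) = 3*3 = 9 and sum (mult * dim) = 1*1 + 1*1 + 1*1 + 2*3 = 9.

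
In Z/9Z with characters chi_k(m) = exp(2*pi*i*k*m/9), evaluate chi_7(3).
chi_7(3) = zeta_9^21 = exp(2*I*pi/3)

Argument: chi_7(3) = zeta_9^(7*3) = zeta_9^21. Since zeta_9^9 = 1, this equals zeta_9^3 = exp(2*pi*i*3/9) = exp(2*I*pi/3).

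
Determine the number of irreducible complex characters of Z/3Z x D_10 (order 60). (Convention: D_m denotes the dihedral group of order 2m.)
24

Justification: The number of irreducible complex representations of a finite group equals its number of conjugacy classes. For a direct product, #classes(G x H) = #classes(G) * #classes(H). Z/3Z has 3 classes (abelian), D_10 has 8 classes, so 3 * 8 = 24, so Z/3Z x D_10 (order 60) has exactly 24 irreducible complex representations.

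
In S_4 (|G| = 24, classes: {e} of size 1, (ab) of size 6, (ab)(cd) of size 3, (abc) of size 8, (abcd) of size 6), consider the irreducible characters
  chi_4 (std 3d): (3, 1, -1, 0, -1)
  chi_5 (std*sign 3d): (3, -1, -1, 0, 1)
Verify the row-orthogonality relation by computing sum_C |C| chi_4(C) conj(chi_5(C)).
Sum = 0; so <chi_4, chi_5> = 0 (distinct irreducibles are orthogonal).

Details: Compute term by term over conjugacy classes (|C| * chi_4(C) * conj(chi_5(C))):
  1*(3)*conj(3) + 6*(1)*conj(-1) + 3*(-1)*conj(-1) + 8*(0)*conj(0) + 6*(-1)*conj(1)
  = (9) + (-6) + (3) + (0) + (-6)
  = 0.
Dividing by |G| = 24 gives 0/24 = 0, matching the row-orthogonality relation <chi_4, chi_5> = [chi_4 = chi_5].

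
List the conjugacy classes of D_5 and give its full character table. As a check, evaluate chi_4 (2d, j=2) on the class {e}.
Conjugacy classes: {e} of size 1, {r^1, r^4} of size 2, {r^2, r^3} of size 2, {s, sr, ..., sr^4} of size 5.
Character table:
  irrep \ class              {e} (size 1)  {r^1, r^4} (size 2)  {r^2, r^3} (size 2)  {s, sr, ..., sr^4} (size 5)
  chi_1 (triv)               1             1                    1                    1                          
  chi_2 (sign: r->1, s->-1)  1             1                    1                    -1                         
  chi_3 (2d, j=1)            2             -1/2 + sqrt(5)/2     -sqrt(5)/2 - 1/2     0                          
  chi_4 (2d, j=2)            2             -sqrt(5)/2 - 1/2     -1/2 + sqrt(5)/2     0                          

Spot check: chi_4 (2d, j=2) on {e} = 2.

Derivation: D_5 has order 2*5 = 10 with 4 conjugacy classes, hence 4 irreducibles. Sum of squared dims 1 + 1 + 4 + 4 = 10 = |G|. Linear characters come from the abelianisation; the 2-dimensional irreps have character r^k -> 2*cos(2*pi*j*k/5), reflections -> 0.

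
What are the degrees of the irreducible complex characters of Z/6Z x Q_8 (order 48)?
Dimensions: 1, 1, 1, 1, 1, 1, 1, 1, 1, 1, 1, 1, 1, 1, 1, 1, 1, 1, 1, 1, 1, 1, 1, 1, 2, 2, 2, 2, 2, 2

Reasoning: There are 30 irreducibles (= number of conjugacy classes). Their dimensions d_i satisfy sum d_i^2 = |G| = 48: 1 + 1 + 1 + 1 + 1 + 1 + 1 + 1 + 1 + 1 + 1 + 1 + 1 + 1 + 1 + 1 + 1 + 1 + 1 + 1 + 1 + 1 + 1 + 1 + 4 + 4 + 4 + 4 + 4 + 4 = 48. (For the product with Z/6Z: each of the 6 1-dim characters of Z/6Z tensors with each irrep of Q_8, giving 6 copies of each Q_8-dimension.)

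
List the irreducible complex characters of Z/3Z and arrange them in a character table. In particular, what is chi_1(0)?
Character table of Z/3Z (irreps indexed chi_0,...,chi_2 with chi_k(m) = zeta_3^(k*m), zeta_3 = exp(2*pi*i/3)):
  irrep \ class  {0} (size 1)  {1} (size 1)    {2} (size 1)  
  chi_0          1             1               1             
  chi_1          1             exp(2*I*pi/3)   exp(-2*I*pi/3)
  chi_2          1             exp(-2*I*pi/3)  exp(2*I*pi/3) 

Spot check: chi_1(0) = zeta_3^(1*0) = zeta_3^0 = 1.

Argument: Z/3Z is abelian, so all 3 irreducible complex representations are 1-dimensional. They are given by chi_k(m) = zeta_3^(k*m) for k = 0,...,2. Row orthogonality: sum_m chi_k(m) conj(chi_l(m)) = 3 * [k = l].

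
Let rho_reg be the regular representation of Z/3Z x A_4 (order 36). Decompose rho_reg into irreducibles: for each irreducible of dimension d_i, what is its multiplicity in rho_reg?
Each irreducible V_i of dimension d_i appears with multiplicity d_i, i.e. rho_reg = (direct sum over all irreducibles V_i) d_i V_i. The irreducible dimensions for Z/3Z x A_4 are 1, 1, 1, 1, 1, 1, 1, 1, 1, 3, 3, 3: 9 irreducibles of dimension 1, each with multiplicity 1; 3 irreducibles of dimension 3, each with multiplicity 3. Total dimension 9*1*1 + 3*3*3 = 36 = |G|.

Why: General theorem: in the regular representation of a finite group G, each irreducible appears with multiplicity equal to its dimension. Check: dim(rho_reg) = sum d_i^2 = 1 + 1 + 1 + 1 + 1 + 1 + 1 + 1 + 1 + 9 + 9 + 9 = 36 = |G|.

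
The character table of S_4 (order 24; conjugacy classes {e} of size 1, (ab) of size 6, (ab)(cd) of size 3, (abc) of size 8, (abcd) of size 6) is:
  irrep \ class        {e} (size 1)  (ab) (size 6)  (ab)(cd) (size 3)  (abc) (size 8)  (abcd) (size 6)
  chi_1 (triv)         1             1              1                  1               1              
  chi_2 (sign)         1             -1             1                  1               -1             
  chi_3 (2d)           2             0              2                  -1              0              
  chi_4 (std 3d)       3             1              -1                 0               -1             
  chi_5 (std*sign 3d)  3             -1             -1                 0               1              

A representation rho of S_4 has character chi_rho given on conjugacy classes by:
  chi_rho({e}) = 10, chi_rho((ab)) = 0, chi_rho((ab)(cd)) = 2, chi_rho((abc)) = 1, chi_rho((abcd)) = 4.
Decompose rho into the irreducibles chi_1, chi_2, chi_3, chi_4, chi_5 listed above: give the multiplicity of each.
Multiplicities: chi_1: 2, chi_2: 0, chi_3: 1, chi_4: 0, chi_5: 2.

Proof sketch: Use <chi_rho, chi> = (1/|G|) sum_C |C| * chi_rho(C) * conj(chi(C)) with |G| = 24 for each irreducible chi in the table:
  <chi_rho, chi_1> = (1/24)[1*(10)*conj(1) + 6*(0)*conj(1) + 3*(2)*conj(1) + 8*(1)*conj(1) + 6*(4)*conj(1)]
      = (1/24)[(10) + (0) + (6) + (8) + (24)] = 48/24 = 2
  <chi_rho, chi_2> = (1/24)[1*(10)*conj(1) + 6*(0)*conj(-1) + 3*(2)*conj(1) + 8*(1)*conj(1) + 6*(4)*conj(-1)]
      = (1/24)[(10) + (0) + (6) + (8) + (-24)] = 0/24 = 0
  <chi_rho, chi_3> = (1/24)[1*(10)*conj(2) + 6*(0)*conj(0) + 3*(2)*conj(2) + 8*(1)*conj(-1) + 6*(4)*conj(0)]
      = (1/24)[(20) + (0) + (12) + (-8) + (0)] = 24/24 = 1
  <chi_rho, chi_4> = (1/24)[1*(10)*conj(3) + 6*(0)*conj(1) + 3*(2)*conj(-1) + 8*(1)*conj(0) + 6*(4)*conj(-1)]
      = (1/24)[(30) + (0) + (-6) + (0) + (-24)] = 0/24 = 0
  <chi_rho, chi_5> = (1/24)[1*(10)*conj(3) + 6*(0)*conj(-1) + 3*(2)*conj(-1) + 8*(1)*conj(0) + 6*(4)*conj(1)]
      = (1/24)[(30) + (0) + (-6) + (0) + (24)] = 48/24 = 2
Dimension check: dim(rho) = sum (mult * dim) = 2*1 + 0*1 + 1*2 + 0*3 + 2*3 = 10 = chi_rho(e) = 10.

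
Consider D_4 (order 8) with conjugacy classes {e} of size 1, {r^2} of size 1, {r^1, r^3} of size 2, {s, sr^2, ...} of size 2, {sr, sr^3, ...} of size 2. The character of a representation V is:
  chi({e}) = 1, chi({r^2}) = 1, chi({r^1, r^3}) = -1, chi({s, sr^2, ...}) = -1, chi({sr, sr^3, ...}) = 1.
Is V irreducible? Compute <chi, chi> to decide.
Irreducible: <chi, chi> = 1.

<chi, chi> = (1/|G|) sum_C |C| * |chi(C)|^2 = (1/8)[1*|1|^2 + 1*|1|^2 + 2*|-1|^2 + 2*|-1|^2 + 2*|1|^2]
  = (1/8)[(1) + (1) + (2) + (2) + (2)] = 8/8 = 1.
A character is irreducible iff <chi, chi> = 1, so this representation is irreducible.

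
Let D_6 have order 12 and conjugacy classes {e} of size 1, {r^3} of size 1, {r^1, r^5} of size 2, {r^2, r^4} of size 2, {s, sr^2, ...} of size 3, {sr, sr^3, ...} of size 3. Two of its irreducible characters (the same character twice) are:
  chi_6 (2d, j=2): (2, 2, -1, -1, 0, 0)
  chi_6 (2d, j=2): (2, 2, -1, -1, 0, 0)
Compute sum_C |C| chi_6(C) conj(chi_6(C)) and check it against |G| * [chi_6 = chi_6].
Sum = 12 = |G| = 12; so <chi_6, chi_6> = 1 (norm-1 confirms irreducibility).

Derivation: Compute term by term over conjugacy classes (|C| * chi_6(C) * conj(chi_6(C))):
  1*(2)*conj(2) + 1*(2)*conj(2) + 2*(-1)*conj(-1) + 2*(-1)*conj(-1) + 3*(0)*conj(0) + 3*(0)*conj(0)
  = (4) + (4) + (2) + (2) + (0) + (0)
  = 12.
Dividing by |G| = 12 gives 12/12 = 1, matching the row-orthogonality relation <chi_6, chi_6> = [chi_6 = chi_6].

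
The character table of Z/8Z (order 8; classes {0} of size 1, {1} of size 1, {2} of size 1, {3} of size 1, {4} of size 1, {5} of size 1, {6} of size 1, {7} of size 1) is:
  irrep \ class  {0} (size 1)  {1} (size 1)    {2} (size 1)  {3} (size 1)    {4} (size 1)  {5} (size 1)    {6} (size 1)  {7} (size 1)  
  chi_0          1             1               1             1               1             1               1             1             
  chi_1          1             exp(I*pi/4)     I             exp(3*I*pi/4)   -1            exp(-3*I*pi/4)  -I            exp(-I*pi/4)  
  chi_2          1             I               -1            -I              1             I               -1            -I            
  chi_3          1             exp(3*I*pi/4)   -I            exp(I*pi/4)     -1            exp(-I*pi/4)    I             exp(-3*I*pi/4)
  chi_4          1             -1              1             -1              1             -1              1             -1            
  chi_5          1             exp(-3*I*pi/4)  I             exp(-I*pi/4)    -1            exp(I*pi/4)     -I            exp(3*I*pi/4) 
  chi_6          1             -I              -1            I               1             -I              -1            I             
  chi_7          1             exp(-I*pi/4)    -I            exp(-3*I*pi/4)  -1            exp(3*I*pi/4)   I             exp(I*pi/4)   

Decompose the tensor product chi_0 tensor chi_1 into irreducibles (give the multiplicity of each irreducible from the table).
chi_0 tensor chi_1 = chi_1 (all other irreducibles have multiplicity 0).

Solution. The character of a tensor product is the pointwise product (chi_0 * chi_1)(C) = chi_0(C) * chi_1(C):
  {0}: (1)*(1), {1}: (1)*(exp(I*pi/4)), {2}: (1)*(I), {3}: (1)*(exp(3*I*pi/4)), {4}: (1)*(-1), {5}: (1)*(exp(-3*I*pi/4)), {6}: (1)*(-I), {7}: (1)*(exp(-I*pi/4))
so (chi_0 * chi_1) takes values
  {0} -> 1, {1} -> exp(I*pi/4), {2} -> I, {3} -> exp(3*I*pi/4), {4} -> -1, {5} -> exp(-3*I*pi/4), {6} -> -I, {7} -> exp(-I*pi/4).
Now take the inner product of this character with each irreducible chi from the table, <chi_0*chi_1, chi> = (1/8) sum_C |C| (chi_0*chi_1)(C) conj(chi(C)):
  <chi_0*chi_1, chi_0> = (1/8)[1*(1)*conj(1) + 1*(exp(I*pi/4))*conj(1) + 1*(I)*conj(1) + 1*(exp(3*I*pi/4))*conj(1) + 1*(-1)*conj(1) + 1*(exp(-3*I*pi/4))*conj(1) + 1*(-I)*conj(1) + 1*(exp(-I*pi/4))*conj(1)]
      = (1/8)[(1) + (exp(I*pi/4)) + (I) + (exp(3*I*pi/4)) + (-1) + (exp(-3*I*pi/4)) + (-I) + (exp(-I*pi/4))] = 0/8 = 0
  <chi_0*chi_1, chi_1> = (1/8)[1*(1)*conj(1) + 1*(exp(I*pi/4))*conj(exp(I*pi/4)) + 1*(I)*conj(I) + 1*(exp(3*I*pi/4))*conj(exp(3*I*pi/4)) + 1*(-1)*conj(-1) + 1*(exp(-3*I*pi/4))*conj(exp(-3*I*pi/4)) + 1*(-I)*conj(-I) + 1*(exp(-I*pi/4))*conj(exp(-I*pi/4))]
      = (1/8)[(1) + (1) + (1) + (1) + (1) + (1) + (1) + (1)] = 8/8 = 1
  <chi_0*chi_1, chi_2> = (1/8)[1*(1)*conj(1) + 1*(exp(I*pi/4))*conj(I) + 1*(I)*conj(-1) + 1*(exp(3*I*pi/4))*conj(-I) + 1*(-1)*conj(1) + 1*(exp(-3*I*pi/4))*conj(I) + 1*(-I)*conj(-1) + 1*(exp(-I*pi/4))*conj(-I)]
      = (1/8)[(1) + (-exp(3*I*pi/4)) + (-I) + (exp(-3*I*pi/4)) + (-1) + (-exp(-I*pi/4)) + (I) + (exp(I*pi/4))] = 0/8 = 0
  <chi_0*chi_1, chi_3> = (1/8)[1*(1)*conj(1) + 1*(exp(I*pi/4))*conj(exp(3*I*pi/4)) + 1*(I)*conj(-I) + 1*(exp(3*I*pi/4))*conj(exp(I*pi/4)) + 1*(-1)*conj(-1) + 1*(exp(-3*I*pi/4))*conj(exp(-I*pi/4)) + 1*(-I)*conj(I) + 1*(exp(-I*pi/4))*conj(exp(-3*I*pi/4))]
      = (1/8)[(1) + (-I) + (-1) + (I) + (1) + (-I) + (-1) + (I)] = 0/8 = 0
  <chi_0*chi_1, chi_4> = (1/8)[1*(1)*conj(1) + 1*(exp(I*pi/4))*conj(-1) + 1*(I)*conj(1) + 1*(exp(3*I*pi/4))*conj(-1) + 1*(-1)*conj(1) + 1*(exp(-3*I*pi/4))*conj(-1) + 1*(-I)*conj(1) + 1*(exp(-I*pi/4))*conj(-1)]
      = (1/8)[(1) + (-exp(I*pi/4)) + (I) + (-exp(3*I*pi/4)) + (-1) + (-exp(-3*I*pi/4)) + (-I) + (-exp(-I*pi/4))] = 0/8 = 0
  <chi_0*chi_1, chi_5> = (1/8)[1*(1)*conj(1) + 1*(exp(I*pi/4))*conj(exp(-3*I*pi/4)) + 1*(I)*conj(I) + 1*(exp(3*I*pi/4))*conj(exp(-I*pi/4)) + 1*(-1)*conj(-1) + 1*(exp(-3*I*pi/4))*conj(exp(I*pi/4)) + 1*(-I)*conj(-I) + 1*(exp(-I*pi/4))*conj(exp(3*I*pi/4))]
      = (1/8)[(1) + (-1) + (1) + (-1) + (1) + (-1) + (1) + (-1)] = 0/8 = 0
  <chi_0*chi_1, chi_6> = (1/8)[1*(1)*conj(1) + 1*(exp(I*pi/4))*conj(-I) + 1*(I)*conj(-1) + 1*(exp(3*I*pi/4))*conj(I) + 1*(-1)*conj(1) + 1*(exp(-3*I*pi/4))*conj(-I) + 1*(-I)*conj(-1) + 1*(exp(-I*pi/4))*conj(I)]
      = (1/8)[(1) + (exp(3*I*pi/4)) + (-I) + (-exp(-3*I*pi/4)) + (-1) + (exp(-I*pi/4)) + (I) + (-exp(I*pi/4))] = 0/8 = 0
  <chi_0*chi_1, chi_7> = (1/8)[1*(1)*conj(1) + 1*(exp(I*pi/4))*conj(exp(-I*pi/4)) + 1*(I)*conj(-I) + 1*(exp(3*I*pi/4))*conj(exp(-3*I*pi/4)) + 1*(-1)*conj(-1) + 1*(exp(-3*I*pi/4))*conj(exp(3*I*pi/4)) + 1*(-I)*conj(I) + 1*(exp(-I*pi/4))*conj(exp(I*pi/4))]
      = (1/8)[(1) + (I) + (-1) + (-I) + (1) + (I) + (-1) + (-I)] = 0/8 = 0
(Exp terms are combined using exp(i*s)*conj(exp(i*t)) = exp(i*(s-t)), and sums of them are collapsed using the identity that for every m > 1 the m distinct m-th roots of unity sum to 0, e.g. 1 + exp(2*I*pi/3) + exp(-2*I*pi/3) = 0.)
Hence the multiplicities are chi_1: 1. Dimension check: dim(chi_0)*dim(chi_1) = 1*1 = 1 and sum (mult * dim) = 1*1 = 1.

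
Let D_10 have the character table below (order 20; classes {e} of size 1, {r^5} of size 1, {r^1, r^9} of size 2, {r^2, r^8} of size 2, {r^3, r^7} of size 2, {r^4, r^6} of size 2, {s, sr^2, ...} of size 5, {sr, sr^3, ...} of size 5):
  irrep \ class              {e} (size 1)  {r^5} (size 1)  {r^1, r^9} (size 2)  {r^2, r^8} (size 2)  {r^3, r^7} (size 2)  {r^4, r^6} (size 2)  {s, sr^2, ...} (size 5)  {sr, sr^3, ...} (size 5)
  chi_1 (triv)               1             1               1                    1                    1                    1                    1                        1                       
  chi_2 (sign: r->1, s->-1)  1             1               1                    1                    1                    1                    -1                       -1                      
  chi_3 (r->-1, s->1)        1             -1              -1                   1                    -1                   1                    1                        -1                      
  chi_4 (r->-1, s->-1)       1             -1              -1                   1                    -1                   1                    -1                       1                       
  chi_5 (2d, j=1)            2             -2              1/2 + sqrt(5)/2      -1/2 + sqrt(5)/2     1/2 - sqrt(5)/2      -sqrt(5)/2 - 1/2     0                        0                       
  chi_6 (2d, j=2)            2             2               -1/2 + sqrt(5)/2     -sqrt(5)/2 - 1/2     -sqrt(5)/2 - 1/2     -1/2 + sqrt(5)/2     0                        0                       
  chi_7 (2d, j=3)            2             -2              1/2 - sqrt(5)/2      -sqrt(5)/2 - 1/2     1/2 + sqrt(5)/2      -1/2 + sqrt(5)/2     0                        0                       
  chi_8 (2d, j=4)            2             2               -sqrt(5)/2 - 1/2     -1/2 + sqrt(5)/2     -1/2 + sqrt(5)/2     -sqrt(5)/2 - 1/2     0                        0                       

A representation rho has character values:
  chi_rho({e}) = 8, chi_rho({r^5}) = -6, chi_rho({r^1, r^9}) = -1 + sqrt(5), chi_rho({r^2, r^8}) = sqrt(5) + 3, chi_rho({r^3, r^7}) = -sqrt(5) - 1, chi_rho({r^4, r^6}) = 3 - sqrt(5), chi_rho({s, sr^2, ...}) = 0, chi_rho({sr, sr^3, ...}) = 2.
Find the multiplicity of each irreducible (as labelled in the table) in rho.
Multiplicities: chi_1: 1, chi_2: 0, chi_3: 1, chi_4: 2, chi_5: 2, chi_6: 0, chi_7: 0, chi_8: 0.

Use <chi_rho, chi> = (1/|G|) sum_C |C| * chi_rho(C) * conj(chi(C)) with |G| = 20 for each irreducible chi in the table:
  <chi_rho, chi_1> = (1/20)[1*(8)*conj(1) + 1*(-6)*conj(1) + 2*(-1 + sqrt(5))*conj(1) + 2*(sqrt(5) + 3)*conj(1) + 2*(-sqrt(5) - 1)*conj(1) + 2*(3 - sqrt(5))*conj(1) + 5*(0)*conj(1) + 5*(2)*conj(1)]
      = (1/20)[(8) + (-6) + (-2 + 2*sqrt(5)) + (2*sqrt(5) + 6) + (-2*sqrt(5) - 2) + (6 - 2*sqrt(5)) + (0) + (10)] = 20/20 = 1
  <chi_rho, chi_2> = (1/20)[1*(8)*conj(1) + 1*(-6)*conj(1) + 2*(-1 + sqrt(5))*conj(1) + 2*(sqrt(5) + 3)*conj(1) + 2*(-sqrt(5) - 1)*conj(1) + 2*(3 - sqrt(5))*conj(1) + 5*(0)*conj(-1) + 5*(2)*conj(-1)]
      = (1/20)[(8) + (-6) + (-2 + 2*sqrt(5)) + (2*sqrt(5) + 6) + (-2*sqrt(5) - 2) + (6 - 2*sqrt(5)) + (0) + (-10)] = 0/20 = 0
  <chi_rho, chi_3> = (1/20)[1*(8)*conj(1) + 1*(-6)*conj(-1) + 2*(-1 + sqrt(5))*conj(-1) + 2*(sqrt(5) + 3)*conj(1) + 2*(-sqrt(5) - 1)*conj(-1) + 2*(3 - sqrt(5))*conj(1) + 5*(0)*conj(1) + 5*(2)*conj(-1)]
      = (1/20)[(8) + (6) + (2 - 2*sqrt(5)) + (2*sqrt(5) + 6) + (2 + 2*sqrt(5)) + (6 - 2*sqrt(5)) + (0) + (-10)] = 20/20 = 1
  <chi_rho, chi_4> = (1/20)[1*(8)*conj(1) + 1*(-6)*conj(-1) + 2*(-1 + sqrt(5))*conj(-1) + 2*(sqrt(5) + 3)*conj(1) + 2*(-sqrt(5) - 1)*conj(-1) + 2*(3 - sqrt(5))*conj(1) + 5*(0)*conj(-1) + 5*(2)*conj(1)]
      = (1/20)[(8) + (6) + (2 - 2*sqrt(5)) + (2*sqrt(5) + 6) + (2 + 2*sqrt(5)) + (6 - 2*sqrt(5)) + (0) + (10)] = 40/20 = 2
  <chi_rho, chi_5> = (1/20)[1*(8)*conj(2) + 1*(-6)*conj(-2) + 2*(-1 + sqrt(5))*conj(1/2 + sqrt(5)/2) + 2*(sqrt(5) + 3)*conj(-1/2 + sqrt(5)/2) + 2*(-sqrt(5) - 1)*conj(1/2 - sqrt(5)/2) + 2*(3 - sqrt(5))*conj(-sqrt(5)/2 - 1/2) + 5*(0)*conj(0) + 5*(2)*conj(0)]
      = (1/20)[(16) + (12) + (4) + (2 + 2*sqrt(5)) + (4) + (2 - 2*sqrt(5)) + (0) + (0)] = 40/20 = 2
  <chi_rho, chi_6> = (1/20)[1*(8)*conj(2) + 1*(-6)*conj(2) + 2*(-1 + sqrt(5))*conj(-1/2 + sqrt(5)/2) + 2*(sqrt(5) + 3)*conj(-sqrt(5)/2 - 1/2) + 2*(-sqrt(5) - 1)*conj(-sqrt(5)/2 - 1/2) + 2*(3 - sqrt(5))*conj(-1/2 + sqrt(5)/2) + 5*(0)*conj(0) + 5*(2)*conj(0)]
      = (1/20)[(16) + (-12) + (6 - 2*sqrt(5)) + (-4*sqrt(5) - 8) + (2*sqrt(5) + 6) + (-8 + 4*sqrt(5)) + (0) + (0)] = 0/20 = 0
  <chi_rho, chi_7> = (1/20)[1*(8)*conj(2) + 1*(-6)*conj(-2) + 2*(-1 + sqrt(5))*conj(1/2 - sqrt(5)/2) + 2*(sqrt(5) + 3)*conj(-sqrt(5)/2 - 1/2) + 2*(-sqrt(5) - 1)*conj(1/2 + sqrt(5)/2) + 2*(3 - sqrt(5))*conj(-1/2 + sqrt(5)/2) + 5*(0)*conj(0) + 5*(2)*conj(0)]
      = (1/20)[(16) + (12) + (-6 + 2*sqrt(5)) + (-4*sqrt(5) - 8) + (-6 - 2*sqrt(5)) + (-8 + 4*sqrt(5)) + (0) + (0)] = 0/20 = 0
  <chi_rho, chi_8> = (1/20)[1*(8)*conj(2) + 1*(-6)*conj(2) + 2*(-1 + sqrt(5))*conj(-sqrt(5)/2 - 1/2) + 2*(sqrt(5) + 3)*conj(-1/2 + sqrt(5)/2) + 2*(-sqrt(5) - 1)*conj(-1/2 + sqrt(5)/2) + 2*(3 - sqrt(5))*conj(-sqrt(5)/2 - 1/2) + 5*(0)*conj(0) + 5*(2)*conj(0)]
      = (1/20)[(16) + (-12) + (-4) + (2 + 2*sqrt(5)) + (-4) + (2 - 2*sqrt(5)) + (0) + (0)] = 0/20 = 0
Dimension check: dim(rho) = sum (mult * dim) = 1*1 + 0*1 + 1*1 + 2*1 + 2*2 + 0*2 + 0*2 + 0*2 = 8 = chi_rho(e) = 8.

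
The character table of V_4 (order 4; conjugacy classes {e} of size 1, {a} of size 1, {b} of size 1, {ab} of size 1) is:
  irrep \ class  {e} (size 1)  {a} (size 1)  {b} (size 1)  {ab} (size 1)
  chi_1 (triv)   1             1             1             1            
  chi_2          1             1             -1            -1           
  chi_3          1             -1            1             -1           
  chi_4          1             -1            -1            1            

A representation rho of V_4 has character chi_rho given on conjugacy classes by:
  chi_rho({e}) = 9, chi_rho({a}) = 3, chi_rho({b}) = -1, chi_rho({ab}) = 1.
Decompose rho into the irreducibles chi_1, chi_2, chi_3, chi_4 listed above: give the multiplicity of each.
Multiplicities: chi_1: 3, chi_2: 3, chi_3: 1, chi_4: 2.

Explanation: Use <chi_rho, chi> = (1/|G|) sum_C |C| * chi_rho(C) * conj(chi(C)) with |G| = 4 for each irreducible chi in the table:
  <chi_rho, chi_1> = (1/4)[1*(9)*conj(1) + 1*(3)*conj(1) + 1*(-1)*conj(1) + 1*(1)*conj(1)]
      = (1/4)[(9) + (3) + (-1) + (1)] = 12/4 = 3
  <chi_rho, chi_2> = (1/4)[1*(9)*conj(1) + 1*(3)*conj(1) + 1*(-1)*conj(-1) + 1*(1)*conj(-1)]
      = (1/4)[(9) + (3) + (1) + (-1)] = 12/4 = 3
  <chi_rho, chi_3> = (1/4)[1*(9)*conj(1) + 1*(3)*conj(-1) + 1*(-1)*conj(1) + 1*(1)*conj(-1)]
      = (1/4)[(9) + (-3) + (-1) + (-1)] = 4/4 = 1
  <chi_rho, chi_4> = (1/4)[1*(9)*conj(1) + 1*(3)*conj(-1) + 1*(-1)*conj(-1) + 1*(1)*conj(1)]
      = (1/4)[(9) + (-3) + (1) + (1)] = 8/4 = 2
Dimension check: dim(rho) = sum (mult * dim) = 3*1 + 3*1 + 1*1 + 2*1 = 9 = chi_rho(e) = 9.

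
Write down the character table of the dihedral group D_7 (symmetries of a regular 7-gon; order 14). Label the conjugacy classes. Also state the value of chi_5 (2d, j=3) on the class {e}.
Conjugacy classes: {e} of size 1, {r^1, r^6} of size 2, {r^2, r^5} of size 2, {r^3, r^4} of size 2, {s, sr, ..., sr^6} of size 7.
Character table:
  irrep \ class              {e} (size 1)  {r^1, r^6} (size 2)  {r^2, r^5} (size 2)  {r^3, r^4} (size 2)  {s, sr, ..., sr^6} (size 7)
  chi_1 (triv)               1             1                    1                    1                    1                          
  chi_2 (sign: r->1, s->-1)  1             1                    1                    1                    -1                         
  chi_3 (2d, j=1)            2             2*cos(2*pi/7)        -2*cos(3*pi/7)       -2*cos(pi/7)         0                          
  chi_4 (2d, j=2)            2             -2*cos(3*pi/7)       -2*cos(pi/7)         2*cos(2*pi/7)        0                          
  chi_5 (2d, j=3)            2             -2*cos(pi/7)         2*cos(2*pi/7)        -2*cos(3*pi/7)       0                          

Spot check: chi_5 (2d, j=3) on {e} = 2.

Reasoning: D_7 has order 2*7 = 14 with 5 conjugacy classes, hence 5 irreducibles. Sum of squared dims 1 + 1 + 4 + 4 + 4 = 14 = |G|. Linear characters come from the abelianisation; the 2-dimensional irreps have character r^k -> 2*cos(2*pi*j*k/7), reflections -> 0.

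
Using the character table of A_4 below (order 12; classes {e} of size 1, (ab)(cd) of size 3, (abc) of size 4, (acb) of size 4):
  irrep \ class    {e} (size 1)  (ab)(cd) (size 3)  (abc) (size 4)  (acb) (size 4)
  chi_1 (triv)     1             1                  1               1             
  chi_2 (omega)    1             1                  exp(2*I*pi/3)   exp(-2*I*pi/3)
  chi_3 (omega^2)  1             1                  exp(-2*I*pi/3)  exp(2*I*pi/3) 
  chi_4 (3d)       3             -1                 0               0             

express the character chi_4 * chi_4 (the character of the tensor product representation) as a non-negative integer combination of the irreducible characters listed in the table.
chi_4 tensor chi_4 = chi_1 + chi_2 + chi_3 + 2*chi_4 (all other irreducibles have multiplicity 0).

Solution. The character of a tensor product is the pointwise product (chi_4 * chi_4)(C) = chi_4(C) * chi_4(C):
  {e}: (3)*(3), (ab)(cd): (-1)*(-1), (abc): (0)*(0), (acb): (0)*(0)
so (chi_4 * chi_4) takes values
  {e} -> 9, (ab)(cd) -> 1, (abc) -> 0, (acb) -> 0.
Now take the inner product of this character with each irreducible chi from the table, <chi_4*chi_4, chi> = (1/12) sum_C |C| (chi_4*chi_4)(C) conj(chi(C)):
  <chi_4*chi_4, chi_1> = (1/12)[1*(9)*conj(1) + 3*(1)*conj(1) + 4*(0)*conj(1) + 4*(0)*conj(1)]
      = (1/12)[(9) + (3) + (0) + (0)] = 12/12 = 1
  <chi_4*chi_4, chi_2> = (1/12)[1*(9)*conj(1) + 3*(1)*conj(1) + 4*(0)*conj(exp(2*I*pi/3)) + 4*(0)*conj(exp(-2*I*pi/3))]
      = (1/12)[(9) + (3) + (0) + (0)] = 12/12 = 1
  <chi_4*chi_4, chi_3> = (1/12)[1*(9)*conj(1) + 3*(1)*conj(1) + 4*(0)*conj(exp(-2*I*pi/3)) + 4*(0)*conj(exp(2*I*pi/3))]
      = (1/12)[(9) + (3) + (0) + (0)] = 12/12 = 1
  <chi_4*chi_4, chi_4> = (1/12)[1*(9)*conj(3) + 3*(1)*conj(-1) + 4*(0)*conj(0) + 4*(0)*conj(0)]
      = (1/12)[(27) + (-3) + (0) + (0)] = 24/12 = 2
(Exp terms are combined using exp(i*s)*conj(exp(i*t)) = exp(i*(s-t)), and sums of them are collapsed using the identity that for every m > 1 the m distinct m-th roots of unity sum to 0, e.g. 1 + exp(2*I*pi/3) + exp(-2*I*pi/3) = 0.)
Hence the multiplicities are chi_1: 1, chi_2: 1, chi_3: 1, chi_4: 2. Dimension check: dim(chi_4)*dim(chi_4) = 3*3 = 9 and sum (mult * dim) = 1*1 + 1*1 + 1*1 + 2*3 = 9.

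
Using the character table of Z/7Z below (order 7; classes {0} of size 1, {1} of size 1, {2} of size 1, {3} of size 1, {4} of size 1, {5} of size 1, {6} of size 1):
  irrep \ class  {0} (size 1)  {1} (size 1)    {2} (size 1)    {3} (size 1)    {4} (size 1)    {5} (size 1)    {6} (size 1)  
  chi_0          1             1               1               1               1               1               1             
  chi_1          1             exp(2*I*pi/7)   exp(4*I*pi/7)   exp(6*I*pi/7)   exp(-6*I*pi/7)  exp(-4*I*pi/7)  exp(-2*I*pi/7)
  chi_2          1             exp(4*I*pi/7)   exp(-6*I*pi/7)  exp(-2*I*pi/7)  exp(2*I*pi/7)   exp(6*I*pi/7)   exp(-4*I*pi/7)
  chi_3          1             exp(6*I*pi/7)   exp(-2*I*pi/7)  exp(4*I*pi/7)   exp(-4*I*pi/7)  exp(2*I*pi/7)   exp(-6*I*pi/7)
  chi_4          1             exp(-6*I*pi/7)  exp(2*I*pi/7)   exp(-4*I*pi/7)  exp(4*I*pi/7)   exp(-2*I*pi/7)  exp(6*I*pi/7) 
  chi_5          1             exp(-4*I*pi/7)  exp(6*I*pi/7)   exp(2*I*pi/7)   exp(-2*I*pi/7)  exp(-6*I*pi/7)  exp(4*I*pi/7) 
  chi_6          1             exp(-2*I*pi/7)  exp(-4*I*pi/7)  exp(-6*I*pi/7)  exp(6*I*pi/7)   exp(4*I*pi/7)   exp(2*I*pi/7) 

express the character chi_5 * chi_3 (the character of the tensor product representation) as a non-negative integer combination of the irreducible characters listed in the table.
chi_5 tensor chi_3 = chi_1 (all other irreducibles have multiplicity 0).

Justification: The character of a tensor product is the pointwise product (chi_5 * chi_3)(C) = chi_5(C) * chi_3(C):
  {0}: (1)*(1), {1}: (exp(-4*I*pi/7))*(exp(6*I*pi/7)), {2}: (exp(6*I*pi/7))*(exp(-2*I*pi/7)), {3}: (exp(2*I*pi/7))*(exp(4*I*pi/7)), {4}: (exp(-2*I*pi/7))*(exp(-4*I*pi/7)), {5}: (exp(-6*I*pi/7))*(exp(2*I*pi/7)), {6}: (exp(4*I*pi/7))*(exp(-6*I*pi/7))
so (chi_5 * chi_3) takes values
  {0} -> 1, {1} -> exp(2*I*pi/7), {2} -> exp(4*I*pi/7), {3} -> exp(6*I*pi/7), {4} -> exp(-6*I*pi/7), {5} -> exp(-4*I*pi/7), {6} -> exp(-2*I*pi/7).
Now take the inner product of this character with each irreducible chi from the table, <chi_5*chi_3, chi> = (1/7) sum_C |C| (chi_5*chi_3)(C) conj(chi(C)):
  <chi_5*chi_3, chi_0> = (1/7)[1*(1)*conj(1) + 1*(exp(2*I*pi/7))*conj(1) + 1*(exp(4*I*pi/7))*conj(1) + 1*(exp(6*I*pi/7))*conj(1) + 1*(exp(-6*I*pi/7))*conj(1) + 1*(exp(-4*I*pi/7))*conj(1) + 1*(exp(-2*I*pi/7))*conj(1)]
      = (1/7)[(1) + (exp(2*I*pi/7)) + (exp(4*I*pi/7)) + (exp(6*I*pi/7)) + (exp(-6*I*pi/7)) + (exp(-4*I*pi/7)) + (exp(-2*I*pi/7))] = 0/7 = 0
  <chi_5*chi_3, chi_1> = (1/7)[1*(1)*conj(1) + 1*(exp(2*I*pi/7))*conj(exp(2*I*pi/7)) + 1*(exp(4*I*pi/7))*conj(exp(4*I*pi/7)) + 1*(exp(6*I*pi/7))*conj(exp(6*I*pi/7)) + 1*(exp(-6*I*pi/7))*conj(exp(-6*I*pi/7)) + 1*(exp(-4*I*pi/7))*conj(exp(-4*I*pi/7)) + 1*(exp(-2*I*pi/7))*conj(exp(-2*I*pi/7))]
      = (1/7)[(1) + (1) + (1) + (1) + (1) + (1) + (1)] = 7/7 = 1
  <chi_5*chi_3, chi_2> = (1/7)[1*(1)*conj(1) + 1*(exp(2*I*pi/7))*conj(exp(4*I*pi/7)) + 1*(exp(4*I*pi/7))*conj(exp(-6*I*pi/7)) + 1*(exp(6*I*pi/7))*conj(exp(-2*I*pi/7)) + 1*(exp(-6*I*pi/7))*conj(exp(2*I*pi/7)) + 1*(exp(-4*I*pi/7))*conj(exp(6*I*pi/7)) + 1*(exp(-2*I*pi/7))*conj(exp(-4*I*pi/7))]
      = (1/7)[(1) + (exp(-2*I*pi/7)) + (exp(-4*I*pi/7)) + (exp(-6*I*pi/7)) + (exp(6*I*pi/7)) + (exp(4*I*pi/7)) + (exp(2*I*pi/7))] = 0/7 = 0
  <chi_5*chi_3, chi_3> = (1/7)[1*(1)*conj(1) + 1*(exp(2*I*pi/7))*conj(exp(6*I*pi/7)) + 1*(exp(4*I*pi/7))*conj(exp(-2*I*pi/7)) + 1*(exp(6*I*pi/7))*conj(exp(4*I*pi/7)) + 1*(exp(-6*I*pi/7))*conj(exp(-4*I*pi/7)) + 1*(exp(-4*I*pi/7))*conj(exp(2*I*pi/7)) + 1*(exp(-2*I*pi/7))*conj(exp(-6*I*pi/7))]
      = (1/7)[(1) + (exp(-4*I*pi/7)) + (exp(6*I*pi/7)) + (exp(2*I*pi/7)) + (exp(-2*I*pi/7)) + (exp(-6*I*pi/7)) + (exp(4*I*pi/7))] = 0/7 = 0
  <chi_5*chi_3, chi_4> = (1/7)[1*(1)*conj(1) + 1*(exp(2*I*pi/7))*conj(exp(-6*I*pi/7)) + 1*(exp(4*I*pi/7))*conj(exp(2*I*pi/7)) + 1*(exp(6*I*pi/7))*conj(exp(-4*I*pi/7)) + 1*(exp(-6*I*pi/7))*conj(exp(4*I*pi/7)) + 1*(exp(-4*I*pi/7))*conj(exp(-2*I*pi/7)) + 1*(exp(-2*I*pi/7))*conj(exp(6*I*pi/7))]
      = (1/7)[(1) + (exp(-6*I*pi/7)) + (exp(2*I*pi/7)) + (exp(-4*I*pi/7)) + (exp(4*I*pi/7)) + (exp(-2*I*pi/7)) + (exp(6*I*pi/7))] = 0/7 = 0
  <chi_5*chi_3, chi_5> = (1/7)[1*(1)*conj(1) + 1*(exp(2*I*pi/7))*conj(exp(-4*I*pi/7)) + 1*(exp(4*I*pi/7))*conj(exp(6*I*pi/7)) + 1*(exp(6*I*pi/7))*conj(exp(2*I*pi/7)) + 1*(exp(-6*I*pi/7))*conj(exp(-2*I*pi/7)) + 1*(exp(-4*I*pi/7))*conj(exp(-6*I*pi/7)) + 1*(exp(-2*I*pi/7))*conj(exp(4*I*pi/7))]
      = (1/7)[(1) + (exp(6*I*pi/7)) + (exp(-2*I*pi/7)) + (exp(4*I*pi/7)) + (exp(-4*I*pi/7)) + (exp(2*I*pi/7)) + (exp(-6*I*pi/7))] = 0/7 = 0
  <chi_5*chi_3, chi_6> = (1/7)[1*(1)*conj(1) + 1*(exp(2*I*pi/7))*conj(exp(-2*I*pi/7)) + 1*(exp(4*I*pi/7))*conj(exp(-4*I*pi/7)) + 1*(exp(6*I*pi/7))*conj(exp(-6*I*pi/7)) + 1*(exp(-6*I*pi/7))*conj(exp(6*I*pi/7)) + 1*(exp(-4*I*pi/7))*conj(exp(4*I*pi/7)) + 1*(exp(-2*I*pi/7))*conj(exp(2*I*pi/7))]
      = (1/7)[(1) + (exp(4*I*pi/7)) + (exp(-6*I*pi/7)) + (exp(-2*I*pi/7)) + (exp(2*I*pi/7)) + (exp(6*I*pi/7)) + (exp(-4*I*pi/7))] = 0/7 = 0
(Exp terms are combined using exp(i*s)*conj(exp(i*t)) = exp(i*(s-t)), and sums of them are collapsed using the identity that for every m > 1 the m distinct m-th roots of unity sum to 0, e.g. 1 + exp(2*I*pi/3) + exp(-2*I*pi/3) = 0.)
Hence the multiplicities are chi_1: 1. Dimension check: dim(chi_5)*dim(chi_3) = 1*1 = 1 and sum (mult * dim) = 1*1 = 1.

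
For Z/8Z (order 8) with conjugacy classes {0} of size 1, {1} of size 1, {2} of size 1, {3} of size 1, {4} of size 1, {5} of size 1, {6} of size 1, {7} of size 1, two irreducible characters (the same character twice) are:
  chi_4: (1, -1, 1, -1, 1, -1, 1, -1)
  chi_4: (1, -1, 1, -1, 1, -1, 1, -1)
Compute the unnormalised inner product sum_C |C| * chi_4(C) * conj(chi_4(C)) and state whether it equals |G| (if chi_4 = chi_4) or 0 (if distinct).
Sum = 8 = |G| = 8; so <chi_4, chi_4> = 1 (norm-1 confirms irreducibility).

Proof sketch: Compute term by term over conjugacy classes (|C| * chi_4(C) * conj(chi_4(C))):
  1*(1)*conj(1) + 1*(-1)*conj(-1) + 1*(1)*conj(1) + 1*(-1)*conj(-1) + 1*(1)*conj(1) + 1*(-1)*conj(-1) + 1*(1)*conj(1) + 1*(-1)*conj(-1)
  = (1) + (1) + (1) + (1) + (1) + (1) + (1) + (1)
  = 8.
(Exp terms are combined using exp(i*s)*conj(exp(i*t)) = exp(i*(s-t)), and sums of them are collapsed using the identity that for every m > 1 the m distinct m-th roots of unity sum to 0, e.g. 1 + exp(2*I*pi/3) + exp(-2*I*pi/3) = 0.)
Dividing by |G| = 8 gives 8/8 = 1, matching the row-orthogonality relation <chi_4, chi_4> = [chi_4 = chi_4].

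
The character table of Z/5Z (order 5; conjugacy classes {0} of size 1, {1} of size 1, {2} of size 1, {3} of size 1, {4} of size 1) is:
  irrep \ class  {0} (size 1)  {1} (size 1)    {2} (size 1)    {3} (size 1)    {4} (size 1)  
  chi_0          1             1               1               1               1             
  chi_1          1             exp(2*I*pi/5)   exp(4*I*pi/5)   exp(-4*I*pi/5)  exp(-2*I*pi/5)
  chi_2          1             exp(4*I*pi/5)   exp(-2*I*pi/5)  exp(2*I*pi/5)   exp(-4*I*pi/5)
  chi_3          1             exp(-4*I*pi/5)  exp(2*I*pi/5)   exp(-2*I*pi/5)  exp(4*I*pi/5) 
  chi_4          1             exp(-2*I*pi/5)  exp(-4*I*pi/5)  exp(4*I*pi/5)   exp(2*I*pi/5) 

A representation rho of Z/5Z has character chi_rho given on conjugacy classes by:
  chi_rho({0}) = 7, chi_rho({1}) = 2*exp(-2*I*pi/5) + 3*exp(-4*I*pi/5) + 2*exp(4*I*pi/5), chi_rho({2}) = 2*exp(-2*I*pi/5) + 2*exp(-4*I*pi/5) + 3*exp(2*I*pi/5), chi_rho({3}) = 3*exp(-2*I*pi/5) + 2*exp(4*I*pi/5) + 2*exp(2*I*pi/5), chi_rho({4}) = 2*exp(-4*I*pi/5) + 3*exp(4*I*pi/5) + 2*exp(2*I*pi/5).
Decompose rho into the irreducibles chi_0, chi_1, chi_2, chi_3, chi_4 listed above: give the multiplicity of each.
Multiplicities: chi_0: 0, chi_1: 0, chi_2: 2, chi_3: 3, chi_4: 2.

Explanation: Use <chi_rho, chi> = (1/|G|) sum_C |C| * chi_rho(C) * conj(chi(C)) with |G| = 5 for each irreducible chi in the table:
  <chi_rho, chi_0> = (1/5)[1*(7)*conj(1) + 1*(2*exp(-2*I*pi/5) + 3*exp(-4*I*pi/5) + 2*exp(4*I*pi/5))*conj(1) + 1*(2*exp(-2*I*pi/5) + 2*exp(-4*I*pi/5) + 3*exp(2*I*pi/5))*conj(1) + 1*(3*exp(-2*I*pi/5) + 2*exp(4*I*pi/5) + 2*exp(2*I*pi/5))*conj(1) + 1*(2*exp(-4*I*pi/5) + 3*exp(4*I*pi/5) + 2*exp(2*I*pi/5))*conj(1)]
      = (1/5)[(7) + (2*exp(-2*I*pi/5) + 3*exp(-4*I*pi/5) + 2*exp(4*I*pi/5)) + (2*exp(-2*I*pi/5) + 2*exp(-4*I*pi/5) + 3*exp(2*I*pi/5)) + (3*exp(-2*I*pi/5) + 2*exp(4*I*pi/5) + 2*exp(2*I*pi/5)) + (2*exp(-4*I*pi/5) + 3*exp(4*I*pi/5) + 2*exp(2*I*pi/5))] = 0/5 = 0
  <chi_rho, chi_1> = (1/5)[1*(7)*conj(1) + 1*(2*exp(-2*I*pi/5) + 3*exp(-4*I*pi/5) + 2*exp(4*I*pi/5))*conj(exp(2*I*pi/5)) + 1*(2*exp(-2*I*pi/5) + 2*exp(-4*I*pi/5) + 3*exp(2*I*pi/5))*conj(exp(4*I*pi/5)) + 1*(3*exp(-2*I*pi/5) + 2*exp(4*I*pi/5) + 2*exp(2*I*pi/5))*conj(exp(-4*I*pi/5)) + 1*(2*exp(-4*I*pi/5) + 3*exp(4*I*pi/5) + 2*exp(2*I*pi/5))*conj(exp(-2*I*pi/5))]
      = (1/5)[(7) + (2*exp(-4*I*pi/5) + 3*exp(4*I*pi/5) + 2*exp(2*I*pi/5)) + (3*exp(-2*I*pi/5) + 2*exp(4*I*pi/5) + 2*exp(2*I*pi/5)) + (2*exp(-2*I*pi/5) + 2*exp(-4*I*pi/5) + 3*exp(2*I*pi/5)) + (2*exp(-2*I*pi/5) + 3*exp(-4*I*pi/5) + 2*exp(4*I*pi/5))] = 0/5 = 0
  <chi_rho, chi_2> = (1/5)[1*(7)*conj(1) + 1*(2*exp(-2*I*pi/5) + 3*exp(-4*I*pi/5) + 2*exp(4*I*pi/5))*conj(exp(4*I*pi/5)) + 1*(2*exp(-2*I*pi/5) + 2*exp(-4*I*pi/5) + 3*exp(2*I*pi/5))*conj(exp(-2*I*pi/5)) + 1*(3*exp(-2*I*pi/5) + 2*exp(4*I*pi/5) + 2*exp(2*I*pi/5))*conj(exp(2*I*pi/5)) + 1*(2*exp(-4*I*pi/5) + 3*exp(4*I*pi/5) + 2*exp(2*I*pi/5))*conj(exp(-4*I*pi/5))]
      = (1/5)[(7) + (2 + 2*exp(4*I*pi/5) + 3*exp(2*I*pi/5)) + (2 + 2*exp(-2*I*pi/5) + 3*exp(4*I*pi/5)) + (2 + 3*exp(-4*I*pi/5) + 2*exp(2*I*pi/5)) + (2 + 3*exp(-2*I*pi/5) + 2*exp(-4*I*pi/5))] = 10/5 = 2
  <chi_rho, chi_3> = (1/5)[1*(7)*conj(1) + 1*(2*exp(-2*I*pi/5) + 3*exp(-4*I*pi/5) + 2*exp(4*I*pi/5))*conj(exp(-4*I*pi/5)) + 1*(2*exp(-2*I*pi/5) + 2*exp(-4*I*pi/5) + 3*exp(2*I*pi/5))*conj(exp(2*I*pi/5)) + 1*(3*exp(-2*I*pi/5) + 2*exp(4*I*pi/5) + 2*exp(2*I*pi/5))*conj(exp(-2*I*pi/5)) + 1*(2*exp(-4*I*pi/5) + 3*exp(4*I*pi/5) + 2*exp(2*I*pi/5))*conj(exp(4*I*pi/5))]
      = (1/5)[(7) + (3 + 2*exp(-2*I*pi/5) + 2*exp(2*I*pi/5)) + (3 + 2*exp(-4*I*pi/5) + 2*exp(4*I*pi/5)) + (3 + 2*exp(-4*I*pi/5) + 2*exp(4*I*pi/5)) + (3 + 2*exp(-2*I*pi/5) + 2*exp(2*I*pi/5))] = 15/5 = 3
  <chi_rho, chi_4> = (1/5)[1*(7)*conj(1) + 1*(2*exp(-2*I*pi/5) + 3*exp(-4*I*pi/5) + 2*exp(4*I*pi/5))*conj(exp(-2*I*pi/5)) + 1*(2*exp(-2*I*pi/5) + 2*exp(-4*I*pi/5) + 3*exp(2*I*pi/5))*conj(exp(-4*I*pi/5)) + 1*(3*exp(-2*I*pi/5) + 2*exp(4*I*pi/5) + 2*exp(2*I*pi/5))*conj(exp(4*I*pi/5)) + 1*(2*exp(-4*I*pi/5) + 3*exp(4*I*pi/5) + 2*exp(2*I*pi/5))*conj(exp(2*I*pi/5))]
      = (1/5)[(7) + (2 + 3*exp(-2*I*pi/5) + 2*exp(-4*I*pi/5)) + (2 + 3*exp(-4*I*pi/5) + 2*exp(2*I*pi/5)) + (2 + 2*exp(-2*I*pi/5) + 3*exp(4*I*pi/5)) + (2 + 2*exp(4*I*pi/5) + 3*exp(2*I*pi/5))] = 10/5 = 2
(Exp terms are combined using exp(i*s)*conj(exp(i*t)) = exp(i*(s-t)), and sums of them are collapsed using the identity that for every m > 1 the m distinct m-th roots of unity sum to 0, e.g. 1 + exp(2*I*pi/3) + exp(-2*I*pi/3) = 0.)
Dimension check: dim(rho) = sum (mult * dim) = 0*1 + 0*1 + 2*1 + 3*1 + 2*1 = 7 = chi_rho(e) = 7.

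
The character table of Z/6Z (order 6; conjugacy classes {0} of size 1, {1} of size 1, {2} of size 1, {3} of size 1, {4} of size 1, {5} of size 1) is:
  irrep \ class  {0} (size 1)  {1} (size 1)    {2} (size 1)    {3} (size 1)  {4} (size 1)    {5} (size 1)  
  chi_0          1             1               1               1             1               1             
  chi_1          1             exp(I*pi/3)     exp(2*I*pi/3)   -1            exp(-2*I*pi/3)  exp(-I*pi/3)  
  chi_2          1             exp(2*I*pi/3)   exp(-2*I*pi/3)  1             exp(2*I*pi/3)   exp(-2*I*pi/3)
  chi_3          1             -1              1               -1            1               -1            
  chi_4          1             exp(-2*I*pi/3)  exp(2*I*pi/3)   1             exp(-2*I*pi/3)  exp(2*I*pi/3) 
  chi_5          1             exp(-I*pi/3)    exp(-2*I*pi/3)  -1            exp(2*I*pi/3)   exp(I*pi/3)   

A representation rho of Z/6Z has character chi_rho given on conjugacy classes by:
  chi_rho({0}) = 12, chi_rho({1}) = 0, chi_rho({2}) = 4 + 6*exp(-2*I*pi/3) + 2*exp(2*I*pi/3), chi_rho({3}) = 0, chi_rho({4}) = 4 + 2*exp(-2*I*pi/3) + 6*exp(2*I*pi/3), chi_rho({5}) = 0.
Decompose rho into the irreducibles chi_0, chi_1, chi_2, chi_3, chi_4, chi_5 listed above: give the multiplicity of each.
Multiplicities: chi_0: 2, chi_1: 1, chi_2: 3, chi_3: 2, chi_4: 1, chi_5: 3.

Working: Use <chi_rho, chi> = (1/|G|) sum_C |C| * chi_rho(C) * conj(chi(C)) with |G| = 6 for each irreducible chi in the table:
  <chi_rho, chi_0> = (1/6)[1*(12)*conj(1) + 1*(0)*conj(1) + 1*(4 + 6*exp(-2*I*pi/3) + 2*exp(2*I*pi/3))*conj(1) + 1*(0)*conj(1) + 1*(4 + 2*exp(-2*I*pi/3) + 6*exp(2*I*pi/3))*conj(1) + 1*(0)*conj(1)]
      = (1/6)[(12) + (0) + (4 + 6*exp(-2*I*pi/3) + 2*exp(2*I*pi/3)) + (0) + (4 + 2*exp(-2*I*pi/3) + 6*exp(2*I*pi/3)) + (0)] = 12/6 = 2
  <chi_rho, chi_1> = (1/6)[1*(12)*conj(1) + 1*(0)*conj(exp(I*pi/3)) + 1*(4 + 6*exp(-2*I*pi/3) + 2*exp(2*I*pi/3))*conj(exp(2*I*pi/3)) + 1*(0)*conj(-1) + 1*(4 + 2*exp(-2*I*pi/3) + 6*exp(2*I*pi/3))*conj(exp(-2*I*pi/3)) + 1*(0)*conj(exp(-I*pi/3))]
      = (1/6)[(12) + (0) + (2 + 4*exp(-2*I*pi/3) + 6*exp(2*I*pi/3)) + (0) + (2 + 6*exp(-2*I*pi/3) + 4*exp(2*I*pi/3)) + (0)] = 6/6 = 1
  <chi_rho, chi_2> = (1/6)[1*(12)*conj(1) + 1*(0)*conj(exp(2*I*pi/3)) + 1*(4 + 6*exp(-2*I*pi/3) + 2*exp(2*I*pi/3))*conj(exp(-2*I*pi/3)) + 1*(0)*conj(1) + 1*(4 + 2*exp(-2*I*pi/3) + 6*exp(2*I*pi/3))*conj(exp(2*I*pi/3)) + 1*(0)*conj(exp(-2*I*pi/3))]
      = (1/6)[(12) + (0) + (6 + 2*exp(-2*I*pi/3) + 4*exp(2*I*pi/3)) + (0) + (6 + 4*exp(-2*I*pi/3) + 2*exp(2*I*pi/3)) + (0)] = 18/6 = 3
  <chi_rho, chi_3> = (1/6)[1*(12)*conj(1) + 1*(0)*conj(-1) + 1*(4 + 6*exp(-2*I*pi/3) + 2*exp(2*I*pi/3))*conj(1) + 1*(0)*conj(-1) + 1*(4 + 2*exp(-2*I*pi/3) + 6*exp(2*I*pi/3))*conj(1) + 1*(0)*conj(-1)]
      = (1/6)[(12) + (0) + (4 + 6*exp(-2*I*pi/3) + 2*exp(2*I*pi/3)) + (0) + (4 + 2*exp(-2*I*pi/3) + 6*exp(2*I*pi/3)) + (0)] = 12/6 = 2
  <chi_rho, chi_4> = (1/6)[1*(12)*conj(1) + 1*(0)*conj(exp(-2*I*pi/3)) + 1*(4 + 6*exp(-2*I*pi/3) + 2*exp(2*I*pi/3))*conj(exp(2*I*pi/3)) + 1*(0)*conj(1) + 1*(4 + 2*exp(-2*I*pi/3) + 6*exp(2*I*pi/3))*conj(exp(-2*I*pi/3)) + 1*(0)*conj(exp(2*I*pi/3))]
      = (1/6)[(12) + (0) + (2 + 4*exp(-2*I*pi/3) + 6*exp(2*I*pi/3)) + (0) + (2 + 6*exp(-2*I*pi/3) + 4*exp(2*I*pi/3)) + (0)] = 6/6 = 1
  <chi_rho, chi_5> = (1/6)[1*(12)*conj(1) + 1*(0)*conj(exp(-I*pi/3)) + 1*(4 + 6*exp(-2*I*pi/3) + 2*exp(2*I*pi/3))*conj(exp(-2*I*pi/3)) + 1*(0)*conj(-1) + 1*(4 + 2*exp(-2*I*pi/3) + 6*exp(2*I*pi/3))*conj(exp(2*I*pi/3)) + 1*(0)*conj(exp(I*pi/3))]
      = (1/6)[(12) + (0) + (6 + 2*exp(-2*I*pi/3) + 4*exp(2*I*pi/3)) + (0) + (6 + 4*exp(-2*I*pi/3) + 2*exp(2*I*pi/3)) + (0)] = 18/6 = 3
(Exp terms are combined using exp(i*s)*conj(exp(i*t)) = exp(i*(s-t)), and sums of them are collapsed using the identity that for every m > 1 the m distinct m-th roots of unity sum to 0, e.g. 1 + exp(2*I*pi/3) + exp(-2*I*pi/3) = 0.)
Dimension check: dim(rho) = sum (mult * dim) = 2*1 + 1*1 + 3*1 + 2*1 + 1*1 + 3*1 = 12 = chi_rho(e) = 12.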